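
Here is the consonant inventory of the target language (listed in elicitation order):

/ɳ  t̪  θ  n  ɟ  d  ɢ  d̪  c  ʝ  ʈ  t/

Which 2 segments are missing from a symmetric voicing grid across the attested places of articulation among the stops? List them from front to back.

/ɖ/, /q/

Voiceless: /t̪/ (dental), /t/ (alveolar), /ʈ/ (retroflex), /c/ (palatal).
Voiced: /d̪/ (dental), /d/ (alveolar), /ɟ/ (palatal), /ɢ/ (uvular).
Gaps, from front to back: retroflex lacks voiced (/ɖ/); uvular lacks voiceless (/q/).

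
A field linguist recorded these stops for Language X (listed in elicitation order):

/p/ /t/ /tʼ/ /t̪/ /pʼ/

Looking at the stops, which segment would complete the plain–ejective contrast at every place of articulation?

bilabial: plain /p/, ejective /pʼ/.
dental: plain /t̪/, ejective —.
alveolar: plain /t/, ejective /tʼ/.
The dental row has no ejective member, so the gap is the ejective dental stop /t̪ʼ/.

/t̪ʼ/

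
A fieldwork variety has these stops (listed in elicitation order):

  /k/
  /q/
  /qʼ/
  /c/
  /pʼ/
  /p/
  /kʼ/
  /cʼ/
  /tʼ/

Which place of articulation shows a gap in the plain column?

alveolar

Plain: /p/ (bilabial), /c/ (palatal), /k/ (velar), /q/ (uvular).
Ejective: /pʼ/ (bilabial), /tʼ/ (alveolar), /cʼ/ (palatal), /kʼ/ (velar), /qʼ/ (uvular).
Every place of articulation has a plain member except alveolar, where /t/ would be expected.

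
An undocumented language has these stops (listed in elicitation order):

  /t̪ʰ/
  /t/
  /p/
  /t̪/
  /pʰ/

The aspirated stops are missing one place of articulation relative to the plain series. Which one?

alveolar

place of articulation  plain     aspirated
bilabial          p         pʰ      
dental            t̪        t̪ʰ     
alveolar          t         —       
Every place of articulation has an aspirated member except alveolar, where /tʰ/ would be expected.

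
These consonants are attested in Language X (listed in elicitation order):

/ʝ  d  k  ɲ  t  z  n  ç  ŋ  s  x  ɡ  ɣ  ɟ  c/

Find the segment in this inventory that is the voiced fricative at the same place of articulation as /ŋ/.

/ɣ/

/ŋ/ is a velar nasal.
The voiced fricative at the same place is a voiced velar fricative — in this inventory, /ɣ/.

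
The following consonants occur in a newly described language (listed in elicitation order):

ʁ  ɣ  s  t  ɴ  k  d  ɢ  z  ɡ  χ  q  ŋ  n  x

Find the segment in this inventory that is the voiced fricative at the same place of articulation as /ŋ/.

/ŋ/ is a velar nasal.
The voiced fricative at the same place is a voiced velar fricative — in this inventory, /ɣ/.

/ɣ/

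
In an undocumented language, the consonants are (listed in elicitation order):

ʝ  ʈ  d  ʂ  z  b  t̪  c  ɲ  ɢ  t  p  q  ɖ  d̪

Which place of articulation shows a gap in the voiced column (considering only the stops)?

bilabial: voiceless /p/, voiced /b/.
dental: voiceless /t̪/, voiced /d̪/.
alveolar: voiceless /t/, voiced /d/.
retroflex: voiceless /ʈ/, voiced /ɖ/.
palatal: voiceless /c/, voiced —.
uvular: voiceless /q/, voiced /ɢ/.
Every place of articulation has a voiced member except palatal, where /ɟ/ would be expected.

palatal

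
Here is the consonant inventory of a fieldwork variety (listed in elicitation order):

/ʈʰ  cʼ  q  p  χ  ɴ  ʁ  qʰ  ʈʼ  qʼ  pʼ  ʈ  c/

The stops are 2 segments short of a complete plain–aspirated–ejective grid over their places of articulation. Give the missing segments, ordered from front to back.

/pʰ/, /cʰ/

Plain: /p/ (bilabial), /ʈ/ (retroflex), /c/ (palatal), /q/ (uvular).
Aspirated: /ʈʰ/ (retroflex), /qʰ/ (uvular).
Ejective: /pʼ/ (bilabial), /ʈʼ/ (retroflex), /cʼ/ (palatal), /qʼ/ (uvular).
Gaps, from front to back: bilabial lacks aspirated (/pʰ/); palatal lacks aspirated (/cʰ/).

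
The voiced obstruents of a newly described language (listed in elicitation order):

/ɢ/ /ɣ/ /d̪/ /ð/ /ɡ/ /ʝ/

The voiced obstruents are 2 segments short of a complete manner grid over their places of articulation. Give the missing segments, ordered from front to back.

/ɟ/, /ʁ/

place of articulation  stop      fricative
dental            d̪        ð       
palatal           —         ʝ       
velar             ɡ         ɣ       
uvular            ɢ         —       
Gaps, from front to back: palatal lacks stop (/ɟ/); uvular lacks fricative (/ʁ/).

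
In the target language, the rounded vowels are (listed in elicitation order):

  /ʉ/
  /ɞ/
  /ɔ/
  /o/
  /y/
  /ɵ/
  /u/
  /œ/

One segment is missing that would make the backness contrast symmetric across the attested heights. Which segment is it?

/ø/

Front: /y/ (high), /œ/ (low-mid).
Central: /ʉ/ (high), /ɵ/ (high-mid), /ɞ/ (low-mid).
Back: /u/ (high), /o/ (high-mid), /ɔ/ (low-mid).
The high-mid row has no front member, so the gap is the high-mid front rounded vowel /ø/.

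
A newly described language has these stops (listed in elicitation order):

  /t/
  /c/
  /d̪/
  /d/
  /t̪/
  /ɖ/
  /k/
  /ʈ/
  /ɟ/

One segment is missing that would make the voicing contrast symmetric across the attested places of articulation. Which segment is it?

dental: voiceless /t̪/, voiced /d̪/.
alveolar: voiceless /t/, voiced /d/.
retroflex: voiceless /ʈ/, voiced /ɖ/.
palatal: voiceless /c/, voiced /ɟ/.
velar: voiceless /k/, voiced —.
The velar row has no voiced member, so the gap is the voiced velar stop /ɡ/.

/ɡ/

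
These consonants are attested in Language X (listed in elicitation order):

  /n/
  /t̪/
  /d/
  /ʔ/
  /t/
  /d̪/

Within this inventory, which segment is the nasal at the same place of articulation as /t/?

/n/

/t/ is a voiceless alveolar stop.
The nasal at the same place is an alveolar nasal — in this inventory, /n/.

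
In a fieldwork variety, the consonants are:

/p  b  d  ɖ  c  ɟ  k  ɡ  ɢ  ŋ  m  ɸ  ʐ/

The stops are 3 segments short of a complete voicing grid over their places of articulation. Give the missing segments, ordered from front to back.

Voiceless: /p/ (bilabial), /c/ (palatal), /k/ (velar).
Voiced: /b/ (bilabial), /d/ (alveolar), /ɖ/ (retroflex), /ɟ/ (palatal), /ɡ/ (velar), /ɢ/ (uvular).
Gaps, from front to back: alveolar lacks voiceless (/t/); retroflex lacks voiceless (/ʈ/); uvular lacks voiceless (/q/).

/t/, /ʈ/, /q/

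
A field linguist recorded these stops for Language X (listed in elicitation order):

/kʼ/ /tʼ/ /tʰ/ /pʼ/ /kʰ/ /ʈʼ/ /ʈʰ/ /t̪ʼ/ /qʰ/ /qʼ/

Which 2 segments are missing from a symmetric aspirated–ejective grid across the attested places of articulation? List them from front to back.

/pʰ/, /t̪ʰ/

bilabial: aspirated —, ejective /pʼ/.
dental: aspirated —, ejective /t̪ʼ/.
alveolar: aspirated /tʰ/, ejective /tʼ/.
retroflex: aspirated /ʈʰ/, ejective /ʈʼ/.
velar: aspirated /kʰ/, ejective /kʼ/.
uvular: aspirated /qʰ/, ejective /qʼ/.
Gaps, from front to back: bilabial lacks aspirated (/pʰ/); dental lacks aspirated (/t̪ʰ/).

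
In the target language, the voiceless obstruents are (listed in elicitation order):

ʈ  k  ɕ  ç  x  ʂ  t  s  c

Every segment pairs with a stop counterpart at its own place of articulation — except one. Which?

Alveolar: /t/ ~ /s/
Retroflex: /ʈ/ ~ /ʂ/
Palatal: /c/ ~ /ç/
Velar: /k/ ~ /x/
Alveolo-palatal: only /ɕ/ (fricative); no stop partner.
So /ɕ/ is the unpaired segment.

/ɕ/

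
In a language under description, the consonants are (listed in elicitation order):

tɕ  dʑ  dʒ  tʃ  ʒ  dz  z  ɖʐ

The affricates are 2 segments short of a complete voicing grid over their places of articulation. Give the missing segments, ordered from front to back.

alveolar: voiceless —, voiced /dz/.
postalveolar: voiceless /tʃ/, voiced /dʒ/.
retroflex: voiceless —, voiced /ɖʐ/.
alveolo-palatal: voiceless /tɕ/, voiced /dʑ/.
Gaps, from front to back: alveolar lacks voiceless (/ts/); retroflex lacks voiceless (/ʈʂ/).

/ts/, /ʈʂ/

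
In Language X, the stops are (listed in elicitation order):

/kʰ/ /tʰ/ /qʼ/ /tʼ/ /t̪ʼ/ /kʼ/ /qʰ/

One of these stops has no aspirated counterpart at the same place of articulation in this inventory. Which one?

Alveolar: /tʰ/ ~ /tʼ/
Velar: /kʰ/ ~ /kʼ/
Uvular: /qʰ/ ~ /qʼ/
Dental: only /t̪ʼ/ (ejective); no aspirated partner.
So /t̪ʼ/ is the unpaired segment.

/t̪ʼ/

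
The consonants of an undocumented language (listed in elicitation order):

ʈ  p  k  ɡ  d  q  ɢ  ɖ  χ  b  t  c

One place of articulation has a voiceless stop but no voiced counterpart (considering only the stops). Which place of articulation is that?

palatal

place of articulation  voiceless  voiced  
bilabial          p         b       
alveolar          t         d       
retroflex         ʈ         ɖ       
palatal           c         —       
velar             k         ɡ       
uvular            q         ɢ       
Every place of articulation has a voiced member except palatal, where /ɟ/ would be expected.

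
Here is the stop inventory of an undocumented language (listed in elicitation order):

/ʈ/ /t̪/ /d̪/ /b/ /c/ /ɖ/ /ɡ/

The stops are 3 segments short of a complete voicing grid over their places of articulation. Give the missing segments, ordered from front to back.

Voiceless: /t̪/ (dental), /ʈ/ (retroflex), /c/ (palatal).
Voiced: /b/ (bilabial), /d̪/ (dental), /ɖ/ (retroflex), /ɡ/ (velar).
Gaps, from front to back: bilabial lacks voiceless (/p/); palatal lacks voiced (/ɟ/); velar lacks voiceless (/k/).

/p/, /ɟ/, /k/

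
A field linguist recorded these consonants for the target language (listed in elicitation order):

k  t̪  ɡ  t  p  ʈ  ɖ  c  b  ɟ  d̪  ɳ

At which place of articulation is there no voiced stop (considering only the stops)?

alveolar

place of articulation  voiceless  voiced  
bilabial          p         b       
dental            t̪        d̪      
alveolar          t         —       
retroflex         ʈ         ɖ       
palatal           c         ɟ       
velar             k         ɡ       
Every place of articulation has a voiced member except alveolar, where /d/ would be expected.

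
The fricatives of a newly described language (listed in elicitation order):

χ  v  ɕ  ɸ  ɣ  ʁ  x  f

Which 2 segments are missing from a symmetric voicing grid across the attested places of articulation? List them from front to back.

bilabial: voiceless /ɸ/, voiced —.
labiodental: voiceless /f/, voiced /v/.
alveolo-palatal: voiceless /ɕ/, voiced —.
velar: voiceless /x/, voiced /ɣ/.
uvular: voiceless /χ/, voiced /ʁ/.
Gaps, from front to back: bilabial lacks voiced (/β/); alveolo-palatal lacks voiced (/ʑ/).

/β/, /ʑ/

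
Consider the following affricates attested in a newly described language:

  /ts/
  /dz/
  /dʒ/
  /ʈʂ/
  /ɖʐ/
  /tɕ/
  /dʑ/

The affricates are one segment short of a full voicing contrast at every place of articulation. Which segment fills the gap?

/tʃ/

Voiceless: /ts/ (alveolar), /ʈʂ/ (retroflex), /tɕ/ (alveolo-palatal).
Voiced: /dz/ (alveolar), /dʒ/ (postalveolar), /ɖʐ/ (retroflex), /dʑ/ (alveolo-palatal).
The postalveolar row has no voiceless member, so the gap is the voiceless postalveolar affricate /tʃ/.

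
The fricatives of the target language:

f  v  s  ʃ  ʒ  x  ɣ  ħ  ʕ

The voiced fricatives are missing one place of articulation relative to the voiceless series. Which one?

Voiceless: /f/ (labiodental), /s/ (alveolar), /ʃ/ (postalveolar), /x/ (velar), /ħ/ (pharyngeal).
Voiced: /v/ (labiodental), /ʒ/ (postalveolar), /ɣ/ (velar), /ʕ/ (pharyngeal).
Every place of articulation has a voiced member except alveolar, where /z/ would be expected.

alveolar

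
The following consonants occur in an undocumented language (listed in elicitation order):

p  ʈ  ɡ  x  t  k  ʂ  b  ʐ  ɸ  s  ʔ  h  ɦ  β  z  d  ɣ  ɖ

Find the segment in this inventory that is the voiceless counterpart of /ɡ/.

/k/

/ɡ/ is a voiced velar stop.
The voiceless counterpart is a voiceless velar stop — in this inventory, /k/.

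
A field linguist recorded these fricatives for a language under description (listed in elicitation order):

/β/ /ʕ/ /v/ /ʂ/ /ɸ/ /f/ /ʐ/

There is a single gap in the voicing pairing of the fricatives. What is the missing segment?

bilabial: voiceless /ɸ/, voiced /β/.
labiodental: voiceless /f/, voiced /v/.
retroflex: voiceless /ʂ/, voiced /ʐ/.
pharyngeal: voiceless —, voiced /ʕ/.
The pharyngeal row has no voiceless member, so the gap is the voiceless pharyngeal fricative /ħ/.

/ħ/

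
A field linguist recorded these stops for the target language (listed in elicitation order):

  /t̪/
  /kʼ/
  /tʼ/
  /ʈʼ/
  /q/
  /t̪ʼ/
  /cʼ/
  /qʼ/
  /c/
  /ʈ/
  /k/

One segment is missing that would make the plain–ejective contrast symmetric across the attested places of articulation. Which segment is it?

Plain: /t̪/ (dental), /ʈ/ (retroflex), /c/ (palatal), /k/ (velar), /q/ (uvular).
Ejective: /t̪ʼ/ (dental), /tʼ/ (alveolar), /ʈʼ/ (retroflex), /cʼ/ (palatal), /kʼ/ (velar), /qʼ/ (uvular).
The alveolar row has no plain member, so the gap is the plain alveolar stop /t/.

/t/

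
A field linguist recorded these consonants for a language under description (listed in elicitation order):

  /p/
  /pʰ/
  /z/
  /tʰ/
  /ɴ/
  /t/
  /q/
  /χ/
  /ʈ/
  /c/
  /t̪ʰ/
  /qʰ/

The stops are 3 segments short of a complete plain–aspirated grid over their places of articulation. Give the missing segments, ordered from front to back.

/t̪/, /ʈʰ/, /cʰ/

bilabial: plain /p/, aspirated /pʰ/.
dental: plain —, aspirated /t̪ʰ/.
alveolar: plain /t/, aspirated /tʰ/.
retroflex: plain /ʈ/, aspirated —.
palatal: plain /c/, aspirated —.
uvular: plain /q/, aspirated /qʰ/.
Gaps, from front to back: dental lacks plain (/t̪/); retroflex lacks aspirated (/ʈʰ/); palatal lacks aspirated (/cʰ/).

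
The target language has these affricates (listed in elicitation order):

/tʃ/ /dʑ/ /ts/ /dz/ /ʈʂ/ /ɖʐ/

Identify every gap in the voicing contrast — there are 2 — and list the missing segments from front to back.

place of articulation  voiceless  voiced  
alveolar          ts        dz      
postalveolar      tʃ        —       
retroflex         ʈʂ        ɖʐ      
alveolo-palatal   —         dʑ      
Gaps, from front to back: postalveolar lacks voiced (/dʒ/); alveolo-palatal lacks voiceless (/tɕ/).

/dʒ/, /tɕ/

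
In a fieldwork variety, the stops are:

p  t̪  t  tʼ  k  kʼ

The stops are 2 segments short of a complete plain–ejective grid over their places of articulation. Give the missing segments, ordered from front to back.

Plain: /p/ (bilabial), /t̪/ (dental), /t/ (alveolar), /k/ (velar).
Ejective: /tʼ/ (alveolar), /kʼ/ (velar).
Gaps, from front to back: bilabial lacks ejective (/pʼ/); dental lacks ejective (/t̪ʼ/).

/pʼ/, /t̪ʼ/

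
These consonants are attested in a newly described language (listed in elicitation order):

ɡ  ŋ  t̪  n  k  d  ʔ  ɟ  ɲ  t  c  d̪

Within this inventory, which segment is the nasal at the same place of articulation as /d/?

/n/

/d/ is a voiced alveolar stop.
The nasal at the same place is an alveolar nasal — in this inventory, /n/.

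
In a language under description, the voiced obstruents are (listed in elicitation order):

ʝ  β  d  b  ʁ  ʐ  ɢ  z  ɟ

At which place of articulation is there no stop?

bilabial: stop /b/, fricative /β/.
alveolar: stop /d/, fricative /z/.
retroflex: stop —, fricative /ʐ/.
palatal: stop /ɟ/, fricative /ʝ/.
uvular: stop /ɢ/, fricative /ʁ/.
Every place of articulation has a stop member except retroflex, where /ɖ/ would be expected.

retroflex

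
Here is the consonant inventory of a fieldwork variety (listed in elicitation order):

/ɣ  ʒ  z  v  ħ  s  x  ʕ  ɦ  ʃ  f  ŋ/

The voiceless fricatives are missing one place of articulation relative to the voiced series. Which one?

glottal

labiodental: voiceless /f/, voiced /v/.
alveolar: voiceless /s/, voiced /z/.
postalveolar: voiceless /ʃ/, voiced /ʒ/.
velar: voiceless /x/, voiced /ɣ/.
pharyngeal: voiceless /ħ/, voiced /ʕ/.
glottal: voiceless —, voiced /ɦ/.
Every place of articulation has a voiceless member except glottal, where /h/ would be expected.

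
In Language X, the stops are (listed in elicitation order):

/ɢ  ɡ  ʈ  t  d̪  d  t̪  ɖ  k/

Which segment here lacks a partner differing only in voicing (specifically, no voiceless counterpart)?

/ɢ/

Dental: /t̪/ ~ /d̪/
Alveolar: /t/ ~ /d/
Retroflex: /ʈ/ ~ /ɖ/
Velar: /k/ ~ /ɡ/
Uvular: only /ɢ/ (voiced); no voiceless partner.
So /ɢ/ is the unpaired segment.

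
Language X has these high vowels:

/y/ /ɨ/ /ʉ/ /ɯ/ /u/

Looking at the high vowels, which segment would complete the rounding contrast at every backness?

/i/

backness          unrounded  rounded 
front             —         y       
central           ɨ         ʉ       
back              ɯ         u       
The front row has no unrounded member, so the gap is the front unrounded vowel /i/.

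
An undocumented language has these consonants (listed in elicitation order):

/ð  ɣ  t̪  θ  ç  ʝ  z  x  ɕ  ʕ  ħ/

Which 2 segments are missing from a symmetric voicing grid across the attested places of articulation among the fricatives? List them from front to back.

dental: voiceless /θ/, voiced /ð/.
alveolar: voiceless —, voiced /z/.
alveolo-palatal: voiceless /ɕ/, voiced —.
palatal: voiceless /ç/, voiced /ʝ/.
velar: voiceless /x/, voiced /ɣ/.
pharyngeal: voiceless /ħ/, voiced /ʕ/.
Gaps, from front to back: alveolar lacks voiceless (/s/); alveolo-palatal lacks voiced (/ʑ/).

/s/, /ʑ/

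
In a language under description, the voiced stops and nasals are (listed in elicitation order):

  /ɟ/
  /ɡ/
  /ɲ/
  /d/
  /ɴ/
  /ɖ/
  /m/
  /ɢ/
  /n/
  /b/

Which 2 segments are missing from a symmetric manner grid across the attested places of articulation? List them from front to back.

/ɳ/, /ŋ/

bilabial: oral stop /b/, nasal /m/.
alveolar: oral stop /d/, nasal /n/.
retroflex: oral stop /ɖ/, nasal —.
palatal: oral stop /ɟ/, nasal /ɲ/.
velar: oral stop /ɡ/, nasal —.
uvular: oral stop /ɢ/, nasal /ɴ/.
Gaps, from front to back: retroflex lacks nasal (/ɳ/); velar lacks nasal (/ŋ/).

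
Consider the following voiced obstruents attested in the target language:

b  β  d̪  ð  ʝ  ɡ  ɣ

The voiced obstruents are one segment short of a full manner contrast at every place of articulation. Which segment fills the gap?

/ɟ/

bilabial: stop /b/, fricative /β/.
dental: stop /d̪/, fricative /ð/.
palatal: stop —, fricative /ʝ/.
velar: stop /ɡ/, fricative /ɣ/.
The palatal row has no stop member, so the gap is the palatal stop /ɟ/.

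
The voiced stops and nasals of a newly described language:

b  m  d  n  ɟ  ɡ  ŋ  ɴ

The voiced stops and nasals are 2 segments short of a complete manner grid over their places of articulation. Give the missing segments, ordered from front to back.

/ɲ/, /ɢ/

Oral stop: /b/ (bilabial), /d/ (alveolar), /ɟ/ (palatal), /ɡ/ (velar).
Nasal: /m/ (bilabial), /n/ (alveolar), /ŋ/ (velar), /ɴ/ (uvular).
Gaps, from front to back: palatal lacks nasal (/ɲ/); uvular lacks oral stop (/ɢ/).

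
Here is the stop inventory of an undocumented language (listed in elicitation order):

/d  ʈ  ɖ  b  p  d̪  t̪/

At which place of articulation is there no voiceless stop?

alveolar

bilabial: voiceless /p/, voiced /b/.
dental: voiceless /t̪/, voiced /d̪/.
alveolar: voiceless —, voiced /d/.
retroflex: voiceless /ʈ/, voiced /ɖ/.
Every place of articulation has a voiceless member except alveolar, where /t/ would be expected.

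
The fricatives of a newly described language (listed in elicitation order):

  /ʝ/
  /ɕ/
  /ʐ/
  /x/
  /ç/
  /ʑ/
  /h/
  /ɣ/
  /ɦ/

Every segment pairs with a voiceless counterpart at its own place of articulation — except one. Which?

/ʐ/

Alveolo-palatal: /ɕ/ ~ /ʑ/
Palatal: /ç/ ~ /ʝ/
Velar: /x/ ~ /ɣ/
Glottal: /h/ ~ /ɦ/
Retroflex: only /ʐ/ (voiced); no voiceless partner.
So /ʐ/ is the unpaired segment.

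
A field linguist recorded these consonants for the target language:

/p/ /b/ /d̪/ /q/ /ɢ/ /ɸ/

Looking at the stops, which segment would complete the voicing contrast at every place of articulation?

place of articulation  voiceless  voiced  
bilabial          p         b       
dental            —         d̪      
uvular            q         ɢ       
The dental row has no voiceless member, so the gap is the voiceless dental stop /t̪/.

/t̪/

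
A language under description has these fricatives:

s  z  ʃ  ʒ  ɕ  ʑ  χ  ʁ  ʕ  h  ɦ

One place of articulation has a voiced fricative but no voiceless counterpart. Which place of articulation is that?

place of articulation  voiceless  voiced  
alveolar          s         z       
postalveolar      ʃ         ʒ       
alveolo-palatal   ɕ         ʑ       
uvular            χ         ʁ       
pharyngeal        —         ʕ       
glottal           h         ɦ       
Every place of articulation has a voiceless member except pharyngeal, where /ħ/ would be expected.

pharyngeal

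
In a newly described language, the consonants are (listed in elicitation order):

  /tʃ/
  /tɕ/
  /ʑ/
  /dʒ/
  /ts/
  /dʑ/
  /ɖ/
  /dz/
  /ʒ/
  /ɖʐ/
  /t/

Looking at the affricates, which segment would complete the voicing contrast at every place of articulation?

/ʈʂ/

alveolar: voiceless /ts/, voiced /dz/.
postalveolar: voiceless /tʃ/, voiced /dʒ/.
retroflex: voiceless —, voiced /ɖʐ/.
alveolo-palatal: voiceless /tɕ/, voiced /dʑ/.
The retroflex row has no voiceless member, so the gap is the voiceless retroflex affricate /ʈʂ/.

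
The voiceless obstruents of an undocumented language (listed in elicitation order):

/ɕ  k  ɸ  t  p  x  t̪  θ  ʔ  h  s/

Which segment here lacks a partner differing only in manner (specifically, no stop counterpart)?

/ɕ/

Bilabial: /p/ ~ /ɸ/
Dental: /t̪/ ~ /θ/
Alveolar: /t/ ~ /s/
Velar: /k/ ~ /x/
Glottal: /ʔ/ ~ /h/
Alveolo-palatal: only /ɕ/ (fricative); no stop partner.
So /ɕ/ is the unpaired segment.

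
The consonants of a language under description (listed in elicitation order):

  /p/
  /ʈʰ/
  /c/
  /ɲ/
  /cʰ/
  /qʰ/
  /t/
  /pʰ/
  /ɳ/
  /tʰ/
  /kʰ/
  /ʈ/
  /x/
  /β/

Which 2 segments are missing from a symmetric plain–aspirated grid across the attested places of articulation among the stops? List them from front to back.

/k/, /q/

bilabial: plain /p/, aspirated /pʰ/.
alveolar: plain /t/, aspirated /tʰ/.
retroflex: plain /ʈ/, aspirated /ʈʰ/.
palatal: plain /c/, aspirated /cʰ/.
velar: plain —, aspirated /kʰ/.
uvular: plain —, aspirated /qʰ/.
Gaps, from front to back: velar lacks plain (/k/); uvular lacks plain (/q/).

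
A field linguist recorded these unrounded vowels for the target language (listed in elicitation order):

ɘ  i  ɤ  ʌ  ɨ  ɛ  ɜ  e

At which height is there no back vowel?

height            front     central   back    
high              i         ɨ         —       
high-mid          e         ɘ         ɤ       
low-mid           ɛ         ɜ         ʌ       
Every height has a back member except high, where /ɯ/ would be expected.

high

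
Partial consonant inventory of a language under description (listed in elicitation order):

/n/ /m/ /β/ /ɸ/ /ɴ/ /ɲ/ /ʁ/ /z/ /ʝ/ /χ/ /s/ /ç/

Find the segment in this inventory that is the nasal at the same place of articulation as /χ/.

/χ/ is a voiceless uvular fricative.
The nasal at the same place is an uvular nasal — in this inventory, /ɴ/.

/ɴ/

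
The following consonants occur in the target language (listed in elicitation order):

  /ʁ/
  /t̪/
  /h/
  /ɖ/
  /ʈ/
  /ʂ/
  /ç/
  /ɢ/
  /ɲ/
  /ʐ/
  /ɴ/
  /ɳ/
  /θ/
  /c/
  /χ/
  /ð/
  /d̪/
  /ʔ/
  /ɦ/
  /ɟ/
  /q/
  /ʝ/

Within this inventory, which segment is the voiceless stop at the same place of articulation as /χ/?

/q/

/χ/ is a voiceless uvular fricative.
The voiceless stop at the same place is a voiceless uvular stop — in this inventory, /q/.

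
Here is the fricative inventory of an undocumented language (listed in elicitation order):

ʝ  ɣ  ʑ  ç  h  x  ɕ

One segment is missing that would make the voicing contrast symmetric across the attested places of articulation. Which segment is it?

/ɦ/

Voiceless: /ɕ/ (alveolo-palatal), /ç/ (palatal), /x/ (velar), /h/ (glottal).
Voiced: /ʑ/ (alveolo-palatal), /ʝ/ (palatal), /ɣ/ (velar).
The glottal row has no voiced member, so the gap is the voiced glottal fricative /ɦ/.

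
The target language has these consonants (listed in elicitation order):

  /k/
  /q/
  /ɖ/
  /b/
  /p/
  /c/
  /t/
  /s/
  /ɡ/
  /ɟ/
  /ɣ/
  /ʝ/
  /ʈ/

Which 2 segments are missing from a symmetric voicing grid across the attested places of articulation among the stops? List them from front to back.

place of articulation  voiceless  voiced  
bilabial          p         b       
alveolar          t         —       
retroflex         ʈ         ɖ       
palatal           c         ɟ       
velar             k         ɡ       
uvular            q         —       
Gaps, from front to back: alveolar lacks voiced (/d/); uvular lacks voiced (/ɢ/).

/d/, /ɢ/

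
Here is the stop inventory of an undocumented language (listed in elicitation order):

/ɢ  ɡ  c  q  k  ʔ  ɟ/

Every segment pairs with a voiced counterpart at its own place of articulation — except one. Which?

Palatal: /c/ ~ /ɟ/
Velar: /k/ ~ /ɡ/
Uvular: /q/ ~ /ɢ/
Glottal: only /ʔ/ (voiceless); no voiced partner.
So /ʔ/ is the unpaired segment.

/ʔ/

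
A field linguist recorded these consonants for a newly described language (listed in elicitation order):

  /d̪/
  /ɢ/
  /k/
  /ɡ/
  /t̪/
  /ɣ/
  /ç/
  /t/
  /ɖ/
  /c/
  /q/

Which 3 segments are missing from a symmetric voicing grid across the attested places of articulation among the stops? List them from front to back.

place of articulation  voiceless  voiced  
dental            t̪        d̪      
alveolar          t         —       
retroflex         —         ɖ       
palatal           c         —       
velar             k         ɡ       
uvular            q         ɢ       
Gaps, from front to back: alveolar lacks voiced (/d/); retroflex lacks voiceless (/ʈ/); palatal lacks voiced (/ɟ/).

/d/, /ʈ/, /ɟ/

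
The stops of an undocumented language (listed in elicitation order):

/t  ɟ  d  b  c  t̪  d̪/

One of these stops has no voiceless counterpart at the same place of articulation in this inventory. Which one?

/b/

Dental: /t̪/ ~ /d̪/
Alveolar: /t/ ~ /d/
Palatal: /c/ ~ /ɟ/
Bilabial: only /b/ (voiced); no voiceless partner.
So /b/ is the unpaired segment.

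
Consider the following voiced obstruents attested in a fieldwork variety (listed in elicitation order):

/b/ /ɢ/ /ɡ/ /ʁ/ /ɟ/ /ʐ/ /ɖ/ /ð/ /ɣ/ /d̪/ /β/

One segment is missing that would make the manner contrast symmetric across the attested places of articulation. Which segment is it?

/ʝ/

bilabial: stop /b/, fricative /β/.
dental: stop /d̪/, fricative /ð/.
retroflex: stop /ɖ/, fricative /ʐ/.
palatal: stop /ɟ/, fricative —.
velar: stop /ɡ/, fricative /ɣ/.
uvular: stop /ɢ/, fricative /ʁ/.
The palatal row has no fricative member, so the gap is the palatal fricative /ʝ/.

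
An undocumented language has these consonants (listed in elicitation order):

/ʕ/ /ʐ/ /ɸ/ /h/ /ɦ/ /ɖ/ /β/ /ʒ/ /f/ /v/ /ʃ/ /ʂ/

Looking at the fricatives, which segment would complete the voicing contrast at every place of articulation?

Voiceless: /ɸ/ (bilabial), /f/ (labiodental), /ʃ/ (postalveolar), /ʂ/ (retroflex), /h/ (glottal).
Voiced: /β/ (bilabial), /v/ (labiodental), /ʒ/ (postalveolar), /ʐ/ (retroflex), /ʕ/ (pharyngeal), /ɦ/ (glottal).
The pharyngeal row has no voiceless member, so the gap is the voiceless pharyngeal fricative /ħ/.

/ħ/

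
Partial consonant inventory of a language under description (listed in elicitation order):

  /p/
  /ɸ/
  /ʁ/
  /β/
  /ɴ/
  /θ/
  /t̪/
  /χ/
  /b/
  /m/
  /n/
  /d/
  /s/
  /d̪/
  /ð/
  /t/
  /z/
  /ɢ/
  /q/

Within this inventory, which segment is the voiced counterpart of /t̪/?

/t̪/ is a voiceless dental stop.
The voiced counterpart is a voiced dental stop — in this inventory, /d̪/.

/d̪/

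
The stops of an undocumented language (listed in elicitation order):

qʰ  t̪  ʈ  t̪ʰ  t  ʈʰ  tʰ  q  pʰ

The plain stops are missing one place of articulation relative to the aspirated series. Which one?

Plain: /t̪/ (dental), /t/ (alveolar), /ʈ/ (retroflex), /q/ (uvular).
Aspirated: /pʰ/ (bilabial), /t̪ʰ/ (dental), /tʰ/ (alveolar), /ʈʰ/ (retroflex), /qʰ/ (uvular).
Every place of articulation has a plain member except bilabial, where /p/ would be expected.

bilabial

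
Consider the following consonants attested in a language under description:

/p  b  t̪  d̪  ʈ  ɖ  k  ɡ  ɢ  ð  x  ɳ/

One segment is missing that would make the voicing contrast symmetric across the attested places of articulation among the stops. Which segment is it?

/q/

place of articulation  voiceless  voiced  
bilabial          p         b       
dental            t̪        d̪      
retroflex         ʈ         ɖ       
velar             k         ɡ       
uvular            —         ɢ       
The uvular row has no voiceless member, so the gap is the voiceless uvular stop /q/.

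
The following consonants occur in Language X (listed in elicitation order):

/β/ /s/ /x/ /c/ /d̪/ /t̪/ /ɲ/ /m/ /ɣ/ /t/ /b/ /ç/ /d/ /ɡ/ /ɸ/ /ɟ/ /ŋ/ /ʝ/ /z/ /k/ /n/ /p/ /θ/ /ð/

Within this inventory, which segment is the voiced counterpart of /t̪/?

/t̪/ is a voiceless dental stop.
The voiced counterpart is a voiced dental stop — in this inventory, /d̪/.

/d̪/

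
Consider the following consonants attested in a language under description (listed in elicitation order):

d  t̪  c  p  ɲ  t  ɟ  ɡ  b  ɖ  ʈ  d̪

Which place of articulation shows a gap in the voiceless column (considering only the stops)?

bilabial: voiceless /p/, voiced /b/.
dental: voiceless /t̪/, voiced /d̪/.
alveolar: voiceless /t/, voiced /d/.
retroflex: voiceless /ʈ/, voiced /ɖ/.
palatal: voiceless /c/, voiced /ɟ/.
velar: voiceless —, voiced /ɡ/.
Every place of articulation has a voiceless member except velar, where /k/ would be expected.

velar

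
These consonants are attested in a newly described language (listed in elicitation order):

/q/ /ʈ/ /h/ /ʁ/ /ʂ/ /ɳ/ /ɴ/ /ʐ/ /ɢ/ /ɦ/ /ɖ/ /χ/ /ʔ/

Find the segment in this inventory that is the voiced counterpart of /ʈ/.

/ʈ/ is a voiceless retroflex stop.
The voiced counterpart is a voiced retroflex stop — in this inventory, /ɖ/.

/ɖ/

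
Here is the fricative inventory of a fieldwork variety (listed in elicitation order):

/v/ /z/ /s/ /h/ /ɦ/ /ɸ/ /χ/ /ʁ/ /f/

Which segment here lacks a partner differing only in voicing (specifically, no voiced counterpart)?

Labiodental: /f/ ~ /v/
Alveolar: /s/ ~ /z/
Uvular: /χ/ ~ /ʁ/
Glottal: /h/ ~ /ɦ/
Bilabial: only /ɸ/ (voiceless); no voiced partner.
So /ɸ/ is the unpaired segment.

/ɸ/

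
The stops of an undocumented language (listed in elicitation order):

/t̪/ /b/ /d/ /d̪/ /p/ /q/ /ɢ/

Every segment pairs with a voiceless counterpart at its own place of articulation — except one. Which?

/d/

Bilabial: /p/ ~ /b/
Dental: /t̪/ ~ /d̪/
Uvular: /q/ ~ /ɢ/
Alveolar: only /d/ (voiced); no voiceless partner.
So /d/ is the unpaired segment.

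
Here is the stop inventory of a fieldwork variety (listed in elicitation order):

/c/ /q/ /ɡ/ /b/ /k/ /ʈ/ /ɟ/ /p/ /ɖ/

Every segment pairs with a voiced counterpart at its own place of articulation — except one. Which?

Bilabial: /p/ ~ /b/
Retroflex: /ʈ/ ~ /ɖ/
Palatal: /c/ ~ /ɟ/
Velar: /k/ ~ /ɡ/
Uvular: only /q/ (voiceless); no voiced partner.
So /q/ is the unpaired segment.

/q/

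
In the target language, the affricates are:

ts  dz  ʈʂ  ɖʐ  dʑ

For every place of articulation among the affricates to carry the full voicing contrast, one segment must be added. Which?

Voiceless: /ts/ (alveolar), /ʈʂ/ (retroflex).
Voiced: /dz/ (alveolar), /ɖʐ/ (retroflex), /dʑ/ (alveolo-palatal).
The alveolo-palatal row has no voiceless member, so the gap is the voiceless alveolo-palatal affricate /tɕ/.

/tɕ/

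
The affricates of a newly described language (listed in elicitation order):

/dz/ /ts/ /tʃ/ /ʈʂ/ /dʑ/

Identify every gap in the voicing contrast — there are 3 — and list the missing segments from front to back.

/dʒ/, /ɖʐ/, /tɕ/

Voiceless: /ts/ (alveolar), /tʃ/ (postalveolar), /ʈʂ/ (retroflex).
Voiced: /dz/ (alveolar), /dʑ/ (alveolo-palatal).
Gaps, from front to back: postalveolar lacks voiced (/dʒ/); retroflex lacks voiced (/ɖʐ/); alveolo-palatal lacks voiceless (/tɕ/).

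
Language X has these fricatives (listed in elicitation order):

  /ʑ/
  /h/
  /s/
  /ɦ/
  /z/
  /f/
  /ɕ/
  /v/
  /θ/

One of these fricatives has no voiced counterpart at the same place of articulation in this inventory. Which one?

Labiodental: /f/ ~ /v/
Alveolar: /s/ ~ /z/
Alveolo-palatal: /ɕ/ ~ /ʑ/
Glottal: /h/ ~ /ɦ/
Dental: only /θ/ (voiceless); no voiced partner.
So /θ/ is the unpaired segment.

/θ/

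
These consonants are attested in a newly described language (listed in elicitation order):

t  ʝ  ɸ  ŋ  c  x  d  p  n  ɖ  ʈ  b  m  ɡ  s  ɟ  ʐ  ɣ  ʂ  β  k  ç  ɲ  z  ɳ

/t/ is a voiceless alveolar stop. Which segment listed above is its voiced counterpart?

The voiced counterpart is a voiced alveolar stop — in this inventory, /d/.

/d/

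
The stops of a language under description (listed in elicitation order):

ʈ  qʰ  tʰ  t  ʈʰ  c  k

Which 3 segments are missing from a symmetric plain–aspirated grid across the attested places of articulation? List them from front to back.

place of articulation  plain     aspirated
alveolar          t         tʰ      
retroflex         ʈ         ʈʰ      
palatal           c         —       
velar             k         —       
uvular            —         qʰ      
Gaps, from front to back: palatal lacks aspirated (/cʰ/); velar lacks aspirated (/kʰ/); uvular lacks plain (/q/).

/cʰ/, /kʰ/, /q/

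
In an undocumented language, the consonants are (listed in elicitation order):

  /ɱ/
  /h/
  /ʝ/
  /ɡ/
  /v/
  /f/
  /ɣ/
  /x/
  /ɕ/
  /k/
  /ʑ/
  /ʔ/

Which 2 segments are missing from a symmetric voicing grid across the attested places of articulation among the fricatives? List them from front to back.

labiodental: voiceless /f/, voiced /v/.
alveolo-palatal: voiceless /ɕ/, voiced /ʑ/.
palatal: voiceless —, voiced /ʝ/.
velar: voiceless /x/, voiced /ɣ/.
glottal: voiceless /h/, voiced —.
Gaps, from front to back: palatal lacks voiceless (/ç/); glottal lacks voiced (/ɦ/).

/ç/, /ɦ/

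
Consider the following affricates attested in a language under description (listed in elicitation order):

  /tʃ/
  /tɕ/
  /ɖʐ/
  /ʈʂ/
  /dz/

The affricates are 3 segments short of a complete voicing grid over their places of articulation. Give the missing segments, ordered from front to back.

Voiceless: /tʃ/ (postalveolar), /ʈʂ/ (retroflex), /tɕ/ (alveolo-palatal).
Voiced: /dz/ (alveolar), /ɖʐ/ (retroflex).
Gaps, from front to back: alveolar lacks voiceless (/ts/); postalveolar lacks voiced (/dʒ/); alveolo-palatal lacks voiced (/dʑ/).

/ts/, /dʒ/, /dʑ/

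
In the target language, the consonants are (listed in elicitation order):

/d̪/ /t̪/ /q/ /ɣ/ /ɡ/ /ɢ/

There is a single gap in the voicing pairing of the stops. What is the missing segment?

place of articulation  voiceless  voiced  
dental            t̪        d̪      
velar             —         ɡ       
uvular            q         ɢ       
The velar row has no voiceless member, so the gap is the voiceless velar stop /k/.

/k/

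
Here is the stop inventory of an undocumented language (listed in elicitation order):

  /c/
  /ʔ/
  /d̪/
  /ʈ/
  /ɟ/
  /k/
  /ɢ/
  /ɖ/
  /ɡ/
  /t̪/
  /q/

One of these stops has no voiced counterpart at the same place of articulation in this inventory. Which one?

/ʔ/

Dental: /t̪/ ~ /d̪/
Retroflex: /ʈ/ ~ /ɖ/
Palatal: /c/ ~ /ɟ/
Velar: /k/ ~ /ɡ/
Uvular: /q/ ~ /ɢ/
Glottal: only /ʔ/ (voiceless); no voiced partner.
So /ʔ/ is the unpaired segment.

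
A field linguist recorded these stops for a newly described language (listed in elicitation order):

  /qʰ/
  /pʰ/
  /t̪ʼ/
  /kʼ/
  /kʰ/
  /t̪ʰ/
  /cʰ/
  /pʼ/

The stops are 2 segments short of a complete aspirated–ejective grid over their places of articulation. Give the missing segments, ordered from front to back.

place of articulation  aspirated  ejective
bilabial          pʰ        pʼ      
dental            t̪ʰ       t̪ʼ     
palatal           cʰ        —       
velar             kʰ        kʼ      
uvular            qʰ        —       
Gaps, from front to back: palatal lacks ejective (/cʼ/); uvular lacks ejective (/qʼ/).

/cʼ/, /qʼ/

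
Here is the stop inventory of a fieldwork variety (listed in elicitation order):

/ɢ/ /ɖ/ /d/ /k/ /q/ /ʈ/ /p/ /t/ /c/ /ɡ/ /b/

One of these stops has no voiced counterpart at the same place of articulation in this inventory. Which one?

Bilabial: /p/ ~ /b/
Alveolar: /t/ ~ /d/
Retroflex: /ʈ/ ~ /ɖ/
Velar: /k/ ~ /ɡ/
Uvular: /q/ ~ /ɢ/
Palatal: only /c/ (voiceless); no voiced partner.
So /c/ is the unpaired segment.

/c/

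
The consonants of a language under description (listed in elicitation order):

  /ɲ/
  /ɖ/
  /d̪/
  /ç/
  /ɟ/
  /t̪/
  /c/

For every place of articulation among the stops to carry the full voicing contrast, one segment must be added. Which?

/ʈ/

place of articulation  voiceless  voiced  
dental            t̪        d̪      
retroflex         —         ɖ       
palatal           c         ɟ       
The retroflex row has no voiceless member, so the gap is the voiceless retroflex stop /ʈ/.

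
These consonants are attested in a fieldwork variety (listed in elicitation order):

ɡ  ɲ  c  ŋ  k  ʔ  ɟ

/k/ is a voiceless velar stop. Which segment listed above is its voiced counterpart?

The voiced counterpart is a voiced velar stop — in this inventory, /ɡ/.

/ɡ/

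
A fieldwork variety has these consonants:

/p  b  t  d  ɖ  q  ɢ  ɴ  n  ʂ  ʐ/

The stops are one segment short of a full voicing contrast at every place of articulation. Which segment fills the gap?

/ʈ/

place of articulation  voiceless  voiced  
bilabial          p         b       
alveolar          t         d       
retroflex         —         ɖ       
uvular            q         ɢ       
The retroflex row has no voiceless member, so the gap is the voiceless retroflex stop /ʈ/.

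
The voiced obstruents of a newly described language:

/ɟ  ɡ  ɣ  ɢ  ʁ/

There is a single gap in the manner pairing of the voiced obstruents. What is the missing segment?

palatal: stop /ɟ/, fricative —.
velar: stop /ɡ/, fricative /ɣ/.
uvular: stop /ɢ/, fricative /ʁ/.
The palatal row has no fricative member, so the gap is the palatal fricative /ʝ/.

/ʝ/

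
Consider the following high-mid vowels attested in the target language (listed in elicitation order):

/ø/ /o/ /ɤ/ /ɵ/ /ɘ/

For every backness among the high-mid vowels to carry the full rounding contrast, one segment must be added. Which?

Unrounded: /ɘ/ (central), /ɤ/ (back).
Rounded: /ø/ (front), /ɵ/ (central), /o/ (back).
The front row has no unrounded member, so the gap is the front unrounded vowel /e/.

/e/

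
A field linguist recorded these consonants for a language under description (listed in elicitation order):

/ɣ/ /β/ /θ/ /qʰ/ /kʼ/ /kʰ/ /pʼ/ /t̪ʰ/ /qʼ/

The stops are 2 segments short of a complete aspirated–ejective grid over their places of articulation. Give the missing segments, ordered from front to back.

bilabial: aspirated —, ejective /pʼ/.
dental: aspirated /t̪ʰ/, ejective —.
velar: aspirated /kʰ/, ejective /kʼ/.
uvular: aspirated /qʰ/, ejective /qʼ/.
Gaps, from front to back: bilabial lacks aspirated (/pʰ/); dental lacks ejective (/t̪ʼ/).

/pʰ/, /t̪ʼ/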